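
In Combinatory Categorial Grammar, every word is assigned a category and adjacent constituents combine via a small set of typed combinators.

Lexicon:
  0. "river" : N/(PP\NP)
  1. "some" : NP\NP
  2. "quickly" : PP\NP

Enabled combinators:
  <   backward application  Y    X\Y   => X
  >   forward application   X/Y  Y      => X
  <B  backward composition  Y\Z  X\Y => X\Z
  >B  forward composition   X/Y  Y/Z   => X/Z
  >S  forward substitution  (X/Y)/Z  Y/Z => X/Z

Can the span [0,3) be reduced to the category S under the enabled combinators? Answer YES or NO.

N/(PP\NP) NP\NP PP\NP
CKY chart[0,3] = {N}; S ∉ chart

NO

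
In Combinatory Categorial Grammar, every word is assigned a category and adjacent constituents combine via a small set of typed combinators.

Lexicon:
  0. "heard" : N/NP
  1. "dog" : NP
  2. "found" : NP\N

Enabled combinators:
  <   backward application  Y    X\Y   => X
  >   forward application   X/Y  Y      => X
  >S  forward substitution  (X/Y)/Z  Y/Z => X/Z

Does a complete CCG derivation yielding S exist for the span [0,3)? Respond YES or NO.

N/NP NP NP\N
CKY chart[0,3] = {NP}; S ∉ chart

NO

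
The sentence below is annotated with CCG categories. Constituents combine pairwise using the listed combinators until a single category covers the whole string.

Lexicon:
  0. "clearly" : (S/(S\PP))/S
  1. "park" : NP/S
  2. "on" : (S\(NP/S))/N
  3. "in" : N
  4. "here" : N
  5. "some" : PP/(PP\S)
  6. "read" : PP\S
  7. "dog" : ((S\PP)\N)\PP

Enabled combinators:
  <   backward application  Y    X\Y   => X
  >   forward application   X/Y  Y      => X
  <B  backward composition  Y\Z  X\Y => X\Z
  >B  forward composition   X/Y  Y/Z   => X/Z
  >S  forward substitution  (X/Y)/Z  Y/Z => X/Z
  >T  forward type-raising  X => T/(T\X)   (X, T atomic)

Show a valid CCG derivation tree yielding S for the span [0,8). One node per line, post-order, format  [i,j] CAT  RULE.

[0,8] S   >
  [0,4] S/(S\PP)   >
    [0,1] "clearly" : (S/(S\PP))/S
    [1,4] S   <
      [1,2] "park" : NP/S
      [2,4] S\(NP/S)   >
        [2,3] "on" : (S\(NP/S))/N
        [3,4] "in" : N
  [4,8] S\PP   <
    [4,5] "here" : N
    [5,8] (S\PP)\N   <
      [5,7] PP   >
        [5,6] "some" : PP/(PP\S)
        [6,7] "read" : PP\S
      [7,8] "dog" : ((S\PP)\N)\PP

[0,1] (S/(S\PP))/S  lex  "clearly"
[1,2] NP/S  lex  "park"
[2,3] (S\(NP/S))/N  lex  "on"
[3,4] N  lex  "in"
[2,4] S\(NP/S)  >  k=3
[1,4] S  <  k=2
[0,4] S/(S\PP)  >  k=1
[4,5] N  lex  "here"
[5,6] PP/(PP\S)  lex  "some"
[6,7] PP\S  lex  "read"
[5,7] PP  >  k=6
[7,8] ((S\PP)\N)\PP  lex  "dog"
[5,8] (S\PP)\N  <  k=7
[4,8] S\PP  <  k=5
[0,8] S  >  k=4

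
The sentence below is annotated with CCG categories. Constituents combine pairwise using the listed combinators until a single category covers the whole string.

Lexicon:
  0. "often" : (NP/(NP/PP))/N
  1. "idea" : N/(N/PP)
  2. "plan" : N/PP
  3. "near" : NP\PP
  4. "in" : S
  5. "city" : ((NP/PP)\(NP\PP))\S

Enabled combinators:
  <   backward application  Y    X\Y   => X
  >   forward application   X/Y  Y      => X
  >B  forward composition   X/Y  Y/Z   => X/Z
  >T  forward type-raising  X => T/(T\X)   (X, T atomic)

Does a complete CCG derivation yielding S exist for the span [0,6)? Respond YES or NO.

NO

(NP/(NP/PP))/N N/(N/PP) N/PP NP\PP S ((NP/PP)\(NP\PP))\S
CKY chart[0,6] = {N/(N\NP), NP, NP/(NP\NP), PP/(PP\NP), S/(S\NP)}; S ∉ chart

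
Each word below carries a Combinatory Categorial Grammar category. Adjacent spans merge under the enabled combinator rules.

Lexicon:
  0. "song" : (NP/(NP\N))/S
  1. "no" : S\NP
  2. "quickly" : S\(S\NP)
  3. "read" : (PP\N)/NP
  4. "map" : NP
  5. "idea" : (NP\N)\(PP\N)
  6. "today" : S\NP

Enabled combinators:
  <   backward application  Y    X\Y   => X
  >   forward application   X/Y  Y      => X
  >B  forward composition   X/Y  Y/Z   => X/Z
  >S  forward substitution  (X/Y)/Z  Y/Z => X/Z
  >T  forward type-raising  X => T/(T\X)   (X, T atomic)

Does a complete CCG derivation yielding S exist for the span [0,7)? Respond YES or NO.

[0,7] S   <
  [0,6] NP   >
    [0,3] NP/(NP\N)   >
      [0,1] "song" : (NP/(NP\N))/S
      [1,3] S   <
        [1,2] "no" : S\NP
        [2,3] "quickly" : S\(S\NP)
    [3,6] NP\N   <
      [3,5] PP\N   >
        [3,4] "read" : (PP\N)/NP
        [4,5] "map" : NP
      [5,6] "idea" : (NP\N)\(PP\N)
  [6,7] "today" : S\NP

YES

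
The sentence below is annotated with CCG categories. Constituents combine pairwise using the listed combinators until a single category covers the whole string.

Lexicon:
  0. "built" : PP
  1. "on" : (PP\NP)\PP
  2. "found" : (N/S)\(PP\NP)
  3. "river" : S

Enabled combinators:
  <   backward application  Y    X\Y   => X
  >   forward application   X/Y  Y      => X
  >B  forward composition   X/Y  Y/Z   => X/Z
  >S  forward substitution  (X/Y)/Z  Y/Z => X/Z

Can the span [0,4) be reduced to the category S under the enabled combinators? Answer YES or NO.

PP (PP\NP)\PP (N/S)\(PP\NP) S
CKY chart[0,4] = {N}; S ∉ chart

NO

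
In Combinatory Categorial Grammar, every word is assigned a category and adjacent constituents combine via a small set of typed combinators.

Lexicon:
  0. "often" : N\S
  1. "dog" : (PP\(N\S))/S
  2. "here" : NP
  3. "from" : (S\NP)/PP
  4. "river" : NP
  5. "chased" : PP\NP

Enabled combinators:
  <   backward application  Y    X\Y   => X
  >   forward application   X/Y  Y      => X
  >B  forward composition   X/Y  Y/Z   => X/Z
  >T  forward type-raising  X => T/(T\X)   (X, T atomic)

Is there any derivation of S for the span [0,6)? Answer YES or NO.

N\S (PP\(N\S))/S NP (S\NP)/PP NP PP\NP
CKY chart[0,6] = {N/(N\PP), NP/(NP\PP), PP, PP/(PP\PP), S/(S\PP)}; S ∉ chart

NO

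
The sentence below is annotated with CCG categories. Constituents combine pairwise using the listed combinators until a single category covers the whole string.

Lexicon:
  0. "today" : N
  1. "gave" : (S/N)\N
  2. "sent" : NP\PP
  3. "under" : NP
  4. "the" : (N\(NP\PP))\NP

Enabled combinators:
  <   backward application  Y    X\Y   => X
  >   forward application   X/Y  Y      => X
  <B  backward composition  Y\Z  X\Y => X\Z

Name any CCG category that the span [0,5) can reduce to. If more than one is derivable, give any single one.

S

[0,5] S   >
  [0,2] S/N   <
    [0,1] "today" : N
    [1,2] "gave" : (S/N)\N
  [2,5] N   <
    [2,3] "sent" : NP\PP
    [3,5] N\(NP\PP)   <
      [3,4] "under" : NP
      [4,5] "the" : (N\(NP\PP))\NP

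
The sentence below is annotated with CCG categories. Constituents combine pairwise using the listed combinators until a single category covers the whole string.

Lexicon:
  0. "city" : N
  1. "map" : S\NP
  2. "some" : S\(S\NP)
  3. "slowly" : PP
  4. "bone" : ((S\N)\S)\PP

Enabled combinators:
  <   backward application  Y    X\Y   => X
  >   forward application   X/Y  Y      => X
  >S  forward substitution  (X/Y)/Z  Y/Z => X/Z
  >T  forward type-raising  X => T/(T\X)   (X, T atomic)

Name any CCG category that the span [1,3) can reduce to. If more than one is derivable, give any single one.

S

[0,5] S   <
  [0,1] "city" : N
  [1,5] S\N   <
    [1,3] S   <
      [1,2] "map" : S\NP
      [2,3] "some" : S\(S\NP)
    [3,5] (S\N)\S   <
      [3,4] "slowly" : PP
      [4,5] "bone" : ((S\N)\S)\PP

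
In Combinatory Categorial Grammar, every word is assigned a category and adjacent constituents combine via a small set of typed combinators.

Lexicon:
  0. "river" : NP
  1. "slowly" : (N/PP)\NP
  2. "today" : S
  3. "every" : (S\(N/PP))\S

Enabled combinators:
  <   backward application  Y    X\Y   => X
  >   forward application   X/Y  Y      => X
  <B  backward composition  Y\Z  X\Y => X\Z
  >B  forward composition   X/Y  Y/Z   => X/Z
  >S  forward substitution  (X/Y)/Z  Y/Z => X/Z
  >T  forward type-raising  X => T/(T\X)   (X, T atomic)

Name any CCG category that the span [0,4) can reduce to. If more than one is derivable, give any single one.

[0,4] S   <
  [0,1] "river" : NP
  [1,4] S\NP   <B
    [1,2] "slowly" : (N/PP)\NP
    [2,4] S\(N/PP)   <
      [2,3] "today" : S
      [3,4] "every" : (S\(N/PP))\S

S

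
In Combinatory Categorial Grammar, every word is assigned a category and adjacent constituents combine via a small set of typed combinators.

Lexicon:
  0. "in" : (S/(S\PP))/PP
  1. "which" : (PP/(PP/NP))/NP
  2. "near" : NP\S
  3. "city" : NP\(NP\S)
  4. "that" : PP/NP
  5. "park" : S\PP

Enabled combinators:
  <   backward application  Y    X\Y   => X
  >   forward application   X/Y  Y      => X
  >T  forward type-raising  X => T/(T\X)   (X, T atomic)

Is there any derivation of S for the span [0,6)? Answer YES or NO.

[0,6] S   >
  [0,5] S/(S\PP)   >
    [0,1] "in" : (S/(S\PP))/PP
    [1,5] PP   >
      [1,4] PP/(PP/NP)   >
        [1,2] "which" : (PP/(PP/NP))/NP
        [2,4] NP   <
          [2,3] "near" : NP\S
          [3,4] "city" : NP\(NP\S)
      [4,5] "that" : PP/NP
  [5,6] "park" : S\PP

YES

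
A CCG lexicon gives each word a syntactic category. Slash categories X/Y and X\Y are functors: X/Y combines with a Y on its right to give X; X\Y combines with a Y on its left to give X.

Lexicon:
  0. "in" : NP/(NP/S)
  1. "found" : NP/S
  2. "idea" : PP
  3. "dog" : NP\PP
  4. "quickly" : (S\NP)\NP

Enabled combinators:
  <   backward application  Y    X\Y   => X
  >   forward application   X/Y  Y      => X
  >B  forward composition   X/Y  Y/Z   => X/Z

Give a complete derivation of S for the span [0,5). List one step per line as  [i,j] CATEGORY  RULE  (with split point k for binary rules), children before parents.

[0,1] NP/(NP/S)  lex  "in"
[1,2] NP/S  lex  "found"
[0,2] NP  >  k=1
[2,3] PP  lex  "idea"
[3,4] NP\PP  lex  "dog"
[2,4] NP  <  k=3
[4,5] (S\NP)\NP  lex  "quickly"
[2,5] S\NP  <  k=4
[0,5] S  <  k=2

[0,5] S   <
  [0,2] NP   >
    [0,1] "in" : NP/(NP/S)
    [1,2] "found" : NP/S
  [2,5] S\NP   <
    [2,4] NP   <
      [2,3] "idea" : PP
      [3,4] "dog" : NP\PP
    [4,5] "quickly" : (S\NP)\NP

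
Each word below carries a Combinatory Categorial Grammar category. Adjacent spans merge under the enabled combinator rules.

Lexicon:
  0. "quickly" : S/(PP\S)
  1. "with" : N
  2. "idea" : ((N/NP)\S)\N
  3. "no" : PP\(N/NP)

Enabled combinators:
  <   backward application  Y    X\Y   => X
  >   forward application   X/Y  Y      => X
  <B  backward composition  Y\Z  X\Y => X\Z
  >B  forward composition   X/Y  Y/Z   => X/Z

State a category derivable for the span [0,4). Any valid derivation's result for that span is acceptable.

[0,4] S   >
  [0,1] "quickly" : S/(PP\S)
  [1,4] PP\S   <B
    [1,3] (N/NP)\S   <
      [1,2] "with" : N
      [2,3] "idea" : ((N/NP)\S)\N
    [3,4] "no" : PP\(N/NP)

S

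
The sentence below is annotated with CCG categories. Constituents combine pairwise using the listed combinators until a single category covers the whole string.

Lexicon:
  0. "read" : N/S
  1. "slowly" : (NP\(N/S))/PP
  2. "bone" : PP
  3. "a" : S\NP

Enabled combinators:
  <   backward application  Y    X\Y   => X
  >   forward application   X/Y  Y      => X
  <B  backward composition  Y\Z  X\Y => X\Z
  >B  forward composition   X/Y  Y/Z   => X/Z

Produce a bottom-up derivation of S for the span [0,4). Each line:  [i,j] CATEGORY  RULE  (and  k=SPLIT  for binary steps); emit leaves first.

[0,1] N/S  lex  "read"
[1,2] (NP\(N/S))/PP  lex  "slowly"
[2,3] PP  lex  "bone"
[1,3] NP\(N/S)  >  k=2
[0,3] NP  <  k=1
[3,4] S\NP  lex  "a"
[0,4] S  <  k=3

[0,4] S   <
  [0,3] NP   <
    [0,1] "read" : N/S
    [1,3] NP\(N/S)   >
      [1,2] "slowly" : (NP\(N/S))/PP
      [2,3] "bone" : PP
  [3,4] "a" : S\NP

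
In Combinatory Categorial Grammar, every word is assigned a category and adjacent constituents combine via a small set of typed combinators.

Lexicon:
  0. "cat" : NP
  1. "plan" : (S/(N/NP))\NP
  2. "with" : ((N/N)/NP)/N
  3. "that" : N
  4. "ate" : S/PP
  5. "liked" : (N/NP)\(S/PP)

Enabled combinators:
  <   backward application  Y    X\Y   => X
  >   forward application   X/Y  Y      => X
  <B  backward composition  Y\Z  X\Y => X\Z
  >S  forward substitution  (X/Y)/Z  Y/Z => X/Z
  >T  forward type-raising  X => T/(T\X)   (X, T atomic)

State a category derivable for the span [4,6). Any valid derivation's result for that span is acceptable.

N/NP

[0,6] S   >
  [0,2] S/(N/NP)   <
    [0,1] "cat" : NP
    [1,2] "plan" : (S/(N/NP))\NP
  [2,6] N/NP   >S
    [2,4] (N/N)/NP   >
      [2,3] "with" : ((N/N)/NP)/N
      [3,4] "that" : N
    [4,6] N/NP   <
      [4,5] "ate" : S/PP
      [5,6] "liked" : (N/NP)\(S/PP)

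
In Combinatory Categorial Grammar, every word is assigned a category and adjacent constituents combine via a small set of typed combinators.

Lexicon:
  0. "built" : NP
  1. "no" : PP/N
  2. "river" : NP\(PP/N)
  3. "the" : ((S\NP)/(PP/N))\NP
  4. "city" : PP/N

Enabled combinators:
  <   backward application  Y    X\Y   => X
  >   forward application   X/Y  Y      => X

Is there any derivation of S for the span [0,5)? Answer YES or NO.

YES

[0,5] S   <
  [0,1] "built" : NP
  [1,5] S\NP   >
    [1,4] (S\NP)/(PP/N)   <
      [1,3] NP   <
        [1,2] "no" : PP/N
        [2,3] "river" : NP\(PP/N)
      [3,4] "the" : ((S\NP)/(PP/N))\NP
    [4,5] "city" : PP/N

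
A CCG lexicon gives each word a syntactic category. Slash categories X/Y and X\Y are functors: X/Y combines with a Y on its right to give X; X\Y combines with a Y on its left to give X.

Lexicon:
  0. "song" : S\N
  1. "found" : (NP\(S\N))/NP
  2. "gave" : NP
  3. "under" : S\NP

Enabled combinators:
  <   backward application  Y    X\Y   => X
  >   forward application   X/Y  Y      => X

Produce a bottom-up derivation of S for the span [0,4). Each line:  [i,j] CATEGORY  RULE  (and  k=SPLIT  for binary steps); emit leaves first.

[0,1] S\N  lex  "song"
[1,2] (NP\(S\N))/NP  lex  "found"
[2,3] NP  lex  "gave"
[1,3] NP\(S\N)  >  k=2
[0,3] NP  <  k=1
[3,4] S\NP  lex  "under"
[0,4] S  <  k=3

[0,4] S   <
  [0,3] NP   <
    [0,1] "song" : S\N
    [1,3] NP\(S\N)   >
      [1,2] "found" : (NP\(S\N))/NP
      [2,3] "gave" : NP
  [3,4] "under" : S\NP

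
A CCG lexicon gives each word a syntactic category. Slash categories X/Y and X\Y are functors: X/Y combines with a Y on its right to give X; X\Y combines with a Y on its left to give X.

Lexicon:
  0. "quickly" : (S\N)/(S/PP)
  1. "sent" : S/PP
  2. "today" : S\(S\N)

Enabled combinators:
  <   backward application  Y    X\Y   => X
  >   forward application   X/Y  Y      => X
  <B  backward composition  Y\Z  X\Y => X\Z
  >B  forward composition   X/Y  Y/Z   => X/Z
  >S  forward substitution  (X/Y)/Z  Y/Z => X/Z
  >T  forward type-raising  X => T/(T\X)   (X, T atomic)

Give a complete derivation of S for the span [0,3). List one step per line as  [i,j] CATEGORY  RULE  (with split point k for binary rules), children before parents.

[0,3] S   <
  [0,2] S\N   >
    [0,1] "quickly" : (S\N)/(S/PP)
    [1,2] "sent" : S/PP
  [2,3] "today" : S\(S\N)

[0,1] (S\N)/(S/PP)  lex  "quickly"
[1,2] S/PP  lex  "sent"
[0,2] S\N  >  k=1
[2,3] S\(S\N)  lex  "today"
[0,3] S  <  k=2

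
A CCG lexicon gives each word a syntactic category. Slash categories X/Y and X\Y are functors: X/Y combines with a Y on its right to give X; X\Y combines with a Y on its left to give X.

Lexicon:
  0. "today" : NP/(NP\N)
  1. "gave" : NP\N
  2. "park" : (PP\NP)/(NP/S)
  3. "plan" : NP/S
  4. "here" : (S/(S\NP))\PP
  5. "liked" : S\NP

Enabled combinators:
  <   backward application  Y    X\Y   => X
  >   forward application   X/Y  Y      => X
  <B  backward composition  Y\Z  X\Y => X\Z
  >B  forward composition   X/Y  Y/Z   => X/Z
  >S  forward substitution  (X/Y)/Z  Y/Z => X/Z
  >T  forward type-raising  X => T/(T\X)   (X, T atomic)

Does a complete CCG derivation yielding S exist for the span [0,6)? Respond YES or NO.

[0,6] S   >
  [0,5] S/(S\NP)   <
    [0,4] PP   <
      [0,2] NP   >
        [0,1] "today" : NP/(NP\N)
        [1,2] "gave" : NP\N
      [2,4] PP\NP   >
        [2,3] "park" : (PP\NP)/(NP/S)
        [3,4] "plan" : NP/S
    [4,5] "here" : (S/(S\NP))\PP
  [5,6] "liked" : S\NP

YES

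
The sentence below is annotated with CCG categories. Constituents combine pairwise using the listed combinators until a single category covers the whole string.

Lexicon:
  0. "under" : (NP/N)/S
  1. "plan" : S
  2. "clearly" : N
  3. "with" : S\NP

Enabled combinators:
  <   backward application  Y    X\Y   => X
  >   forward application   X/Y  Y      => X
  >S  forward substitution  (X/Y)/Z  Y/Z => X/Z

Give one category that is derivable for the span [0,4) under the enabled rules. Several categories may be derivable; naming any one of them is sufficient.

S

[0,4] S   <
  [0,3] NP   >
    [0,2] NP/N   >
      [0,1] "under" : (NP/N)/S
      [1,2] "plan" : S
    [2,3] "clearly" : N
  [3,4] "with" : S\NP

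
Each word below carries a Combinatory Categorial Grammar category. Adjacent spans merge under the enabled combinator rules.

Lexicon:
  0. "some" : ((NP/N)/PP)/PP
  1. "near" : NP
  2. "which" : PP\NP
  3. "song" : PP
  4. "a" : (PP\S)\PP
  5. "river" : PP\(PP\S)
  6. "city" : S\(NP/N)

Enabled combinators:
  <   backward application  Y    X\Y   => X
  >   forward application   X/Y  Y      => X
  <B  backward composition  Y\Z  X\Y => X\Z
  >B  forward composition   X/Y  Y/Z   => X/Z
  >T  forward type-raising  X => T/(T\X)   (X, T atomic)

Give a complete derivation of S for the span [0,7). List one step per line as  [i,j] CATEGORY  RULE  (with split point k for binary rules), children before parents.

[0,1] ((NP/N)/PP)/PP  lex  "some"
[1,2] NP  lex  "near"
[2,3] PP\NP  lex  "which"
[1,3] PP  <  k=2
[0,3] (NP/N)/PP  >  k=1
[3,4] PP  lex  "song"
[4,5] (PP\S)\PP  lex  "a"
[3,5] PP\S  <  k=4
[5,6] PP\(PP\S)  lex  "river"
[3,6] PP  <  k=5
[0,6] NP/N  >  k=3
[6,7] S\(NP/N)  lex  "city"
[0,7] S  <  k=6

[0,7] S   <
  [0,6] NP/N   >
    [0,3] (NP/N)/PP   >
      [0,1] "some" : ((NP/N)/PP)/PP
      [1,3] PP   <
        [1,2] "near" : NP
        [2,3] "which" : PP\NP
    [3,6] PP   <
      [3,5] PP\S   <
        [3,4] "song" : PP
        [4,5] "a" : (PP\S)\PP
      [5,6] "river" : PP\(PP\S)
  [6,7] "city" : S\(NP/N)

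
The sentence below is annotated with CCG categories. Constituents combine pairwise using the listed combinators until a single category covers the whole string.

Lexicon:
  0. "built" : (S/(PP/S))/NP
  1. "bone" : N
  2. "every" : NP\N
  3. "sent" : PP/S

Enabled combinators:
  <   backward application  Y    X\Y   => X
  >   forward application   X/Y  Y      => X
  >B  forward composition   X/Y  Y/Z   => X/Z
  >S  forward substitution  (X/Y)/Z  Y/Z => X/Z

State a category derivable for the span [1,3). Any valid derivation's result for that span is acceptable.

[0,4] S   >
  [0,3] S/(PP/S)   >
    [0,1] "built" : (S/(PP/S))/NP
    [1,3] NP   <
      [1,2] "bone" : N
      [2,3] "every" : NP\N
  [3,4] "sent" : PP/S

NP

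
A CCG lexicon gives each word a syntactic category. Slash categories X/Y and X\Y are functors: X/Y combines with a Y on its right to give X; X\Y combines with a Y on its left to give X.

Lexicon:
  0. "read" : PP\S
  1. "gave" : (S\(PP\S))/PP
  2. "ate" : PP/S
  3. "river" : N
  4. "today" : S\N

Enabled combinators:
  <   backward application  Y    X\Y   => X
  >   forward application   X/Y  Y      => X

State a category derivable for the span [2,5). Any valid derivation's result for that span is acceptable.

PP

[0,5] S   <
  [0,1] "read" : PP\S
  [1,5] S\(PP\S)   >
    [1,2] "gave" : (S\(PP\S))/PP
    [2,5] PP   >
      [2,3] "ate" : PP/S
      [3,5] S   <
        [3,4] "river" : N
        [4,5] "today" : S\N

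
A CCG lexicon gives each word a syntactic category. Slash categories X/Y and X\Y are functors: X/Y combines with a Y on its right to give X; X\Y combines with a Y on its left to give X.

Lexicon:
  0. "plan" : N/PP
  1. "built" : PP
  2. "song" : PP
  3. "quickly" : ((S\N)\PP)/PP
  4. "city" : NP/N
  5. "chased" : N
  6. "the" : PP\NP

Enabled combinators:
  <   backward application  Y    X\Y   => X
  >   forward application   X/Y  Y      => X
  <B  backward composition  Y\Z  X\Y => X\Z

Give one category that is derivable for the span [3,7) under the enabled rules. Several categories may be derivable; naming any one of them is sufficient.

[0,7] S   <
  [0,2] N   >
    [0,1] "plan" : N/PP
    [1,2] "built" : PP
  [2,7] S\N   <
    [2,3] "song" : PP
    [3,7] (S\N)\PP   >
      [3,4] "quickly" : ((S\N)\PP)/PP
      [4,7] PP   <
        [4,6] NP   >
          [4,5] "city" : NP/N
          [5,6] "chased" : N
        [6,7] "the" : PP\NP

(S\N)\PP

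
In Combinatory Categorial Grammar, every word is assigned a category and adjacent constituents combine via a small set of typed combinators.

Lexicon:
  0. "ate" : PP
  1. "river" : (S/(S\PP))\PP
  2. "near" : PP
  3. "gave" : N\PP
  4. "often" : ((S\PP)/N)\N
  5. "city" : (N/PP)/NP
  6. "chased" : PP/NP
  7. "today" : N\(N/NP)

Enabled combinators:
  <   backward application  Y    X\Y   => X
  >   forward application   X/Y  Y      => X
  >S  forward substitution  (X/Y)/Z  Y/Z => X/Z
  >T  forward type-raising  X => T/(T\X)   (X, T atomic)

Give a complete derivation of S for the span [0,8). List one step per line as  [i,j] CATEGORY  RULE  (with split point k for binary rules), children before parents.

[0,1] PP  lex  "ate"
[1,2] (S/(S\PP))\PP  lex  "river"
[0,2] S/(S\PP)  <  k=1
[2,3] PP  lex  "near"
[3,4] N\PP  lex  "gave"
[2,4] N  <  k=3
[4,5] ((S\PP)/N)\N  lex  "often"
[2,5] (S\PP)/N  <  k=4
[5,6] (N/PP)/NP  lex  "city"
[6,7] PP/NP  lex  "chased"
[5,7] N/NP  >S  k=6
[7,8] N\(N/NP)  lex  "today"
[5,8] N  <  k=7
[2,8] S\PP  >  k=5
[0,8] S  >  k=2

[0,8] S   >
  [0,2] S/(S\PP)   <
    [0,1] "ate" : PP
    [1,2] "river" : (S/(S\PP))\PP
  [2,8] S\PP   >
    [2,5] (S\PP)/N   <
      [2,4] N   <
        [2,3] "near" : PP
        [3,4] "gave" : N\PP
      [4,5] "often" : ((S\PP)/N)\N
    [5,8] N   <
      [5,7] N/NP   >S
        [5,6] "city" : (N/PP)/NP
        [6,7] "chased" : PP/NP
      [7,8] "today" : N\(N/NP)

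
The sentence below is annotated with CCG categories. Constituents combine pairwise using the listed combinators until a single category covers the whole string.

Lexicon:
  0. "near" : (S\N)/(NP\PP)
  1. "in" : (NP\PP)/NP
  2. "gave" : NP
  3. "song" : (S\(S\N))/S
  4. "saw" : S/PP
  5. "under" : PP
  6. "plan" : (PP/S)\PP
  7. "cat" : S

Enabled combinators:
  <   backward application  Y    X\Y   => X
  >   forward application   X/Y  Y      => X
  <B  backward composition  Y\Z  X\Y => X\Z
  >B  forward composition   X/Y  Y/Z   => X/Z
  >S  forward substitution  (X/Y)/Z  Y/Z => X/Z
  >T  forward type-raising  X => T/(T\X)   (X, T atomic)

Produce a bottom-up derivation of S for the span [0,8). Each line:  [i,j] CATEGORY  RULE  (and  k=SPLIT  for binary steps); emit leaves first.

[0,8] S   <
  [0,3] S\N   >
    [0,1] "near" : (S\N)/(NP\PP)
    [1,3] NP\PP   >
      [1,2] "in" : (NP\PP)/NP
      [2,3] "gave" : NP
  [3,8] S\(S\N)   >
    [3,4] "song" : (S\(S\N))/S
    [4,8] S   >
      [4,5] "saw" : S/PP
      [5,8] PP   >
        [5,7] PP/S   <
          [5,6] "under" : PP
          [6,7] "plan" : (PP/S)\PP
        [7,8] "cat" : S

[0,1] (S\N)/(NP\PP)  lex  "near"
[1,2] (NP\PP)/NP  lex  "in"
[2,3] NP  lex  "gave"
[1,3] NP\PP  >  k=2
[0,3] S\N  >  k=1
[3,4] (S\(S\N))/S  lex  "song"
[4,5] S/PP  lex  "saw"
[5,6] PP  lex  "under"
[6,7] (PP/S)\PP  lex  "plan"
[5,7] PP/S  <  k=6
[7,8] S  lex  "cat"
[5,8] PP  >  k=7
[4,8] S  >  k=5
[3,8] S\(S\N)  >  k=4
[0,8] S  <  k=3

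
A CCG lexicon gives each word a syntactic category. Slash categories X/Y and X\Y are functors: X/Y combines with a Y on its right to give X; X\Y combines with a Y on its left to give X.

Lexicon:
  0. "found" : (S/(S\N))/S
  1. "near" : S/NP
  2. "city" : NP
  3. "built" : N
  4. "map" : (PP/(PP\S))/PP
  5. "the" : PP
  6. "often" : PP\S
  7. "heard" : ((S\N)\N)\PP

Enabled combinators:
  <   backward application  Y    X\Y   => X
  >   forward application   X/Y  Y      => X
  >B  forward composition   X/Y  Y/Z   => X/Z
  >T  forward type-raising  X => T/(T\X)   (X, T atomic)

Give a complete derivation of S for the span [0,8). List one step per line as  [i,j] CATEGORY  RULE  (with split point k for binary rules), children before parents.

[0,1] (S/(S\N))/S  lex  "found"
[1,2] S/NP  lex  "near"
[2,3] NP  lex  "city"
[1,3] S  >  k=2
[0,3] S/(S\N)  >  k=1
[3,4] N  lex  "built"
[4,5] (PP/(PP\S))/PP  lex  "map"
[5,6] PP  lex  "the"
[4,6] PP/(PP\S)  >  k=5
[6,7] PP\S  lex  "often"
[4,7] PP  >  k=6
[7,8] ((S\N)\N)\PP  lex  "heard"
[4,8] (S\N)\N  <  k=7
[3,8] S\N  <  k=4
[0,8] S  >  k=3

[0,8] S   >
  [0,3] S/(S\N)   >
    [0,1] "found" : (S/(S\N))/S
    [1,3] S   >
      [1,2] "near" : S/NP
      [2,3] "city" : NP
  [3,8] S\N   <
    [3,4] "built" : N
    [4,8] (S\N)\N   <
      [4,7] PP   >
        [4,6] PP/(PP\S)   >
          [4,5] "map" : (PP/(PP\S))/PP
          [5,6] "the" : PP
        [6,7] "often" : PP\S
      [7,8] "heard" : ((S\N)\N)\PP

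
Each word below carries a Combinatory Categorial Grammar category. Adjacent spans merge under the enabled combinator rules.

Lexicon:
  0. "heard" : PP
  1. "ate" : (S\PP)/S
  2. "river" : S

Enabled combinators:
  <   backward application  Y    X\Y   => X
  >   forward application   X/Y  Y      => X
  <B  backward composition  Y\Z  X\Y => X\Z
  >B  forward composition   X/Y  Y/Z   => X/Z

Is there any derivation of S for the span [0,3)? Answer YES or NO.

[0,3] S   <
  [0,1] "heard" : PP
  [1,3] S\PP   >
    [1,2] "ate" : (S\PP)/S
    [2,3] "river" : S

YES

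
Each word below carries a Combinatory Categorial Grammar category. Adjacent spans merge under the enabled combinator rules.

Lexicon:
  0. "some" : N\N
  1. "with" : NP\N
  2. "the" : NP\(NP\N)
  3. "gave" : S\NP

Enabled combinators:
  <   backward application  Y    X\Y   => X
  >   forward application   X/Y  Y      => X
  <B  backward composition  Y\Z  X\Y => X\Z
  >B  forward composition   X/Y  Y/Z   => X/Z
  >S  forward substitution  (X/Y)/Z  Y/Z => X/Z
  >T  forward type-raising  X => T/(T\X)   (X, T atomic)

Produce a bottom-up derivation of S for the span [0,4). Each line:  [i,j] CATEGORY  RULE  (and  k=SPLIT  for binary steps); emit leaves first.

[0,1] N\N  lex  "some"
[1,2] NP\N  lex  "with"
[0,2] NP\N  <B  k=1
[2,3] NP\(NP\N)  lex  "the"
[0,3] NP  <  k=2
[3,4] S\NP  lex  "gave"
[0,4] S  <  k=3

[0,4] S   <
  [0,3] NP   <
    [0,2] NP\N   <B
      [0,1] "some" : N\N
      [1,2] "with" : NP\N
    [2,3] "the" : NP\(NP\N)
  [3,4] "gave" : S\NP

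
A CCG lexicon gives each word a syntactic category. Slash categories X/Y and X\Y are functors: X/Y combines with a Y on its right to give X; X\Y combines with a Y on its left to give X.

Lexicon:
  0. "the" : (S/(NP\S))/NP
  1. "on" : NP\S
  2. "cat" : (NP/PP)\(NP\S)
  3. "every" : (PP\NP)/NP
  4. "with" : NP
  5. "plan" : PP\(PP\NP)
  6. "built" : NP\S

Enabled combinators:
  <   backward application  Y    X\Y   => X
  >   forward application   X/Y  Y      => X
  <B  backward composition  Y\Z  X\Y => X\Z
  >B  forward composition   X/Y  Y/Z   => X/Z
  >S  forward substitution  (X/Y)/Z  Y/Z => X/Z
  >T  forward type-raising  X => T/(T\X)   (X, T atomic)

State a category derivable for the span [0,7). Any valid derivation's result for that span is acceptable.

S

[0,7] S   >
  [0,6] S/(NP\S)   >
    [0,1] "the" : (S/(NP\S))/NP
    [1,6] NP   >
      [1,3] NP/PP   <
        [1,2] "on" : NP\S
        [2,3] "cat" : (NP/PP)\(NP\S)
      [3,6] PP   <
        [3,5] PP\NP   >
          [3,4] "every" : (PP\NP)/NP
          [4,5] "with" : NP
        [5,6] "plan" : PP\(PP\NP)
  [6,7] "built" : NP\S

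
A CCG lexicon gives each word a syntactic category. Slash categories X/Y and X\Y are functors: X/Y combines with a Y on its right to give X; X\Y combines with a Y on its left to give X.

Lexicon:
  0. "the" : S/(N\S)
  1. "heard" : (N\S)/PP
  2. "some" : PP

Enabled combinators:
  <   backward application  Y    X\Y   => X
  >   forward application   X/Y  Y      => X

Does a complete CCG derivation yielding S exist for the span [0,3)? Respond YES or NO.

[0,3] S   >
  [0,1] "the" : S/(N\S)
  [1,3] N\S   >
    [1,2] "heard" : (N\S)/PP
    [2,3] "some" : PP

YES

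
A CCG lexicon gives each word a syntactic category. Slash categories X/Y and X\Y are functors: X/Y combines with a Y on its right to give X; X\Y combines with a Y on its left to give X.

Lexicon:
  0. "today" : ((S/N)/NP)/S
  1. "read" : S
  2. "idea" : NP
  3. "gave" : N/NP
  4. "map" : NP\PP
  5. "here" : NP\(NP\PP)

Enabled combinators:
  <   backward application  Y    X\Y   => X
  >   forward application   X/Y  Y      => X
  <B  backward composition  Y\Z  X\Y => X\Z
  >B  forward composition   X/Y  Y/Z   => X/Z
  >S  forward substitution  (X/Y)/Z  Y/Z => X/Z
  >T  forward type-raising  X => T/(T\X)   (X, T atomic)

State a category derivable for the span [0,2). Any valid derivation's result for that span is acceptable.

[0,6] S   >
  [0,3] S/N   >
    [0,2] (S/N)/NP   >
      [0,1] "today" : ((S/N)/NP)/S
      [1,2] "read" : S
    [2,3] "idea" : NP
  [3,6] N   >
    [3,4] "gave" : N/NP
    [4,6] NP   <
      [4,5] "map" : NP\PP
      [5,6] "here" : NP\(NP\PP)

(S/N)/NP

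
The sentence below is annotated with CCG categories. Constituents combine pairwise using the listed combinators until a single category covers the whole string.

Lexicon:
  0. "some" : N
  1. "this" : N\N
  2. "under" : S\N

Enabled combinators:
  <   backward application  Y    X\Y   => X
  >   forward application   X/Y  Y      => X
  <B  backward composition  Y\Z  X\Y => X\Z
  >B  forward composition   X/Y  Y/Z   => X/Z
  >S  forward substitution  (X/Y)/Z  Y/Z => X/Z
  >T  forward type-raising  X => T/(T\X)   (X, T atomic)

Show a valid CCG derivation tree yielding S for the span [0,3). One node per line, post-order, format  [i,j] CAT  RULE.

[0,3] S   >
  [0,1] S/(S\N)   >T
    [0,1] "some" : N
  [1,3] S\N   <B
    [1,2] "this" : N\N
    [2,3] "under" : S\N

[0,1] N  lex  "some"
[0,1] S/(S\N)  >T
[1,2] N\N  lex  "this"
[2,3] S\N  lex  "under"
[1,3] S\N  <B  k=2
[0,3] S  >  k=1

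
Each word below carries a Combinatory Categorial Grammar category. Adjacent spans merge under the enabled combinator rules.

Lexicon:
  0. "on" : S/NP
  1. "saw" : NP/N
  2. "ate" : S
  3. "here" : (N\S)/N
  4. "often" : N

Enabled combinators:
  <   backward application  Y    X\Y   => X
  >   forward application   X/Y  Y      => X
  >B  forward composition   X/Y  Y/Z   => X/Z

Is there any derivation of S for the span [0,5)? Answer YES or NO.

YES

[0,5] S   >
  [0,2] S/N   >B
    [0,1] "on" : S/NP
    [1,2] "saw" : NP/N
  [2,5] N   <
    [2,3] "ate" : S
    [3,5] N\S   >
      [3,4] "here" : (N\S)/N
      [4,5] "often" : N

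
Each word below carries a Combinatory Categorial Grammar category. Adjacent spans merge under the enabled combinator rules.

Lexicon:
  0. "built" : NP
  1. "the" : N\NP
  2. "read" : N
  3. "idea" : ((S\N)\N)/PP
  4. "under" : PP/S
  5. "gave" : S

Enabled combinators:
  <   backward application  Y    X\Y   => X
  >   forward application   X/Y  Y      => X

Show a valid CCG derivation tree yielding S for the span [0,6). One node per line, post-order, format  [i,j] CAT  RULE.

[0,6] S   <
  [0,2] N   <
    [0,1] "built" : NP
    [1,2] "the" : N\NP
  [2,6] S\N   <
    [2,3] "read" : N
    [3,6] (S\N)\N   >
      [3,4] "idea" : ((S\N)\N)/PP
      [4,6] PP   >
        [4,5] "under" : PP/S
        [5,6] "gave" : S

[0,1] NP  lex  "built"
[1,2] N\NP  lex  "the"
[0,2] N  <  k=1
[2,3] N  lex  "read"
[3,4] ((S\N)\N)/PP  lex  "idea"
[4,5] PP/S  lex  "under"
[5,6] S  lex  "gave"
[4,6] PP  >  k=5
[3,6] (S\N)\N  >  k=4
[2,6] S\N  <  k=3
[0,6] S  <  k=2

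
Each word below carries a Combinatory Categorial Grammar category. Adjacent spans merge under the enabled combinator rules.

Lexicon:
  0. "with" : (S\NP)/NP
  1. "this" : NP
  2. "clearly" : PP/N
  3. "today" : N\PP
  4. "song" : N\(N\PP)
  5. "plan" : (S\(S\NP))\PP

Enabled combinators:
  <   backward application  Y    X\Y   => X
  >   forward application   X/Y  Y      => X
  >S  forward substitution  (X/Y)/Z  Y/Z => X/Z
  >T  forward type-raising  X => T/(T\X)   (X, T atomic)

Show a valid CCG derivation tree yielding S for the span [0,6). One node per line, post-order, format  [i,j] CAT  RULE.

[0,6] S   <
  [0,2] S\NP   >
    [0,1] "with" : (S\NP)/NP
    [1,2] "this" : NP
  [2,6] S\(S\NP)   <
    [2,5] PP   >
      [2,3] "clearly" : PP/N
      [3,5] N   <
        [3,4] "today" : N\PP
        [4,5] "song" : N\(N\PP)
    [5,6] "plan" : (S\(S\NP))\PP

[0,1] (S\NP)/NP  lex  "with"
[1,2] NP  lex  "this"
[0,2] S\NP  >  k=1
[2,3] PP/N  lex  "clearly"
[3,4] N\PP  lex  "today"
[4,5] N\(N\PP)  lex  "song"
[3,5] N  <  k=4
[2,5] PP  >  k=3
[5,6] (S\(S\NP))\PP  lex  "plan"
[2,6] S\(S\NP)  <  k=5
[0,6] S  <  k=2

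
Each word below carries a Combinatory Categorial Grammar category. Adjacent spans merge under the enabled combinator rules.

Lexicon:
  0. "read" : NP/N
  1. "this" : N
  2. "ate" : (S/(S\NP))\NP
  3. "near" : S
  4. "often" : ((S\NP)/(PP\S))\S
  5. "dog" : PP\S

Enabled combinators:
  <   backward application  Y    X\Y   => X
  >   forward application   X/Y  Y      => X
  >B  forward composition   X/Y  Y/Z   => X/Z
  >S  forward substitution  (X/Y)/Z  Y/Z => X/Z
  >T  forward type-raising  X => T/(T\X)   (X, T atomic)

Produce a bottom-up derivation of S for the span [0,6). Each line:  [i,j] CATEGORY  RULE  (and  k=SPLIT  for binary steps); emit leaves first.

[0,1] NP/N  lex  "read"
[1,2] N  lex  "this"
[0,2] NP  >  k=1
[2,3] (S/(S\NP))\NP  lex  "ate"
[0,3] S/(S\NP)  <  k=2
[3,4] S  lex  "near"
[4,5] ((S\NP)/(PP\S))\S  lex  "often"
[3,5] (S\NP)/(PP\S)  <  k=4
[5,6] PP\S  lex  "dog"
[3,6] S\NP  >  k=5
[0,6] S  >  k=3

[0,6] S   >
  [0,3] S/(S\NP)   <
    [0,2] NP   >
      [0,1] "read" : NP/N
      [1,2] "this" : N
    [2,3] "ate" : (S/(S\NP))\NP
  [3,6] S\NP   >
    [3,5] (S\NP)/(PP\S)   <
      [3,4] "near" : S
      [4,5] "often" : ((S\NP)/(PP\S))\S
    [5,6] "dog" : PP\S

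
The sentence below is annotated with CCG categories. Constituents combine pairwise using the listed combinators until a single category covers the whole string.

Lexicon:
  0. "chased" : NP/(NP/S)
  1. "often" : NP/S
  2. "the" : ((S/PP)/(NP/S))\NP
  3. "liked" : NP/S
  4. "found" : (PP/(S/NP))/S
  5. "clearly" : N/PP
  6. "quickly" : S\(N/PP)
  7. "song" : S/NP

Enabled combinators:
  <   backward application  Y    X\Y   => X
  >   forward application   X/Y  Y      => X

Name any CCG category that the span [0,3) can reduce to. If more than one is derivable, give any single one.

(S/PP)/(NP/S)

[0,8] S   >
  [0,4] S/PP   >
    [0,3] (S/PP)/(NP/S)   <
      [0,2] NP   >
        [0,1] "chased" : NP/(NP/S)
        [1,2] "often" : NP/S
      [2,3] "the" : ((S/PP)/(NP/S))\NP
    [3,4] "liked" : NP/S
  [4,8] PP   >
    [4,7] PP/(S/NP)   >
      [4,5] "found" : (PP/(S/NP))/S
      [5,7] S   <
        [5,6] "clearly" : N/PP
        [6,7] "quickly" : S\(N/PP)
    [7,8] "song" : S/NP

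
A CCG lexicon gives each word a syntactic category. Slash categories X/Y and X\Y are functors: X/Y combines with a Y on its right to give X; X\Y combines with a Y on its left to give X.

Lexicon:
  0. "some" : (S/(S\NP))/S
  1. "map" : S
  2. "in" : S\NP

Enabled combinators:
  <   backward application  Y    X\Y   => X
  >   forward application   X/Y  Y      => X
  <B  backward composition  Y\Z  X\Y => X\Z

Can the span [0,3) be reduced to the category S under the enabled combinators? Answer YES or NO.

[0,3] S   >
  [0,2] S/(S\NP)   >
    [0,1] "some" : (S/(S\NP))/S
    [1,2] "map" : S
  [2,3] "in" : S\NP

YES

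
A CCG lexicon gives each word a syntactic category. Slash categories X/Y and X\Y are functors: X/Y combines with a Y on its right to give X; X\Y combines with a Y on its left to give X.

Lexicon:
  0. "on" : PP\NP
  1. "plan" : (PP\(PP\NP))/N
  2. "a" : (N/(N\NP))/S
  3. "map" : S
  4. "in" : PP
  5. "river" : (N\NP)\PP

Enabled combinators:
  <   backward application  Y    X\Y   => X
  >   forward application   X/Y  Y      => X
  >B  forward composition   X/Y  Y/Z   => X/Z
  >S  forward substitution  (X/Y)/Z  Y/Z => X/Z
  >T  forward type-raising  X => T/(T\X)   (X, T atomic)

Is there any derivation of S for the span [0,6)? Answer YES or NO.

PP\NP (PP\(PP\NP))/N (N/(N\NP))/S S PP (N\NP)\PP
CKY chart[0,6] = {N/(N\PP), NP/(NP\PP), PP, PP/(PP\PP), S/(S\PP)}; S ∉ chart

NO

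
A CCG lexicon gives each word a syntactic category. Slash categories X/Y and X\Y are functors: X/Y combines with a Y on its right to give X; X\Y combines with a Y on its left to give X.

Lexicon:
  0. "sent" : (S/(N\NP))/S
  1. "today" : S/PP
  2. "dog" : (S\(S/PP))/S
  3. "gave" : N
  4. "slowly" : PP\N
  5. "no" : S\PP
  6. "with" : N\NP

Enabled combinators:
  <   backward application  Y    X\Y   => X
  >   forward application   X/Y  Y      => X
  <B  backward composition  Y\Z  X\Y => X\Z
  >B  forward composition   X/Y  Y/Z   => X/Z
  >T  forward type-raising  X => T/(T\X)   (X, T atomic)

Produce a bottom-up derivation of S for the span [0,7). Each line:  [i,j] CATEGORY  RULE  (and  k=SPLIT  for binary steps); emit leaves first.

[0,7] S   >
  [0,6] S/(N\NP)   >
    [0,1] "sent" : (S/(N\NP))/S
    [1,6] S   <
      [1,2] "today" : S/PP
      [2,6] S\(S/PP)   >
        [2,3] "dog" : (S\(S/PP))/S
        [3,6] S   <
          [3,4] "gave" : N
          [4,6] S\N   <B
            [4,5] "slowly" : PP\N
            [5,6] "no" : S\PP
  [6,7] "with" : N\NP

[0,1] (S/(N\NP))/S  lex  "sent"
[1,2] S/PP  lex  "today"
[2,3] (S\(S/PP))/S  lex  "dog"
[3,4] N  lex  "gave"
[4,5] PP\N  lex  "slowly"
[5,6] S\PP  lex  "no"
[4,6] S\N  <B  k=5
[3,6] S  <  k=4
[2,6] S\(S/PP)  >  k=3
[1,6] S  <  k=2
[0,6] S/(N\NP)  >  k=1
[6,7] N\NP  lex  "with"
[0,7] S  >  k=6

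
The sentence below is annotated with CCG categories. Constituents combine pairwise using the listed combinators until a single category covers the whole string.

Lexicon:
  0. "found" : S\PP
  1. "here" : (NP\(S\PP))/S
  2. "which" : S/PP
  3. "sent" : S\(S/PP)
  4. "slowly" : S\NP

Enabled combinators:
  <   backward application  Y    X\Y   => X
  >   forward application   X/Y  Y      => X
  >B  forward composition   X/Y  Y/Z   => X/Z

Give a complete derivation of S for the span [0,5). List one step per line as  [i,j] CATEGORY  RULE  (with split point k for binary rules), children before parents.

[0,1] S\PP  lex  "found"
[1,2] (NP\(S\PP))/S  lex  "here"
[2,3] S/PP  lex  "which"
[3,4] S\(S/PP)  lex  "sent"
[2,4] S  <  k=3
[1,4] NP\(S\PP)  >  k=2
[0,4] NP  <  k=1
[4,5] S\NP  lex  "slowly"
[0,5] S  <  k=4

[0,5] S   <
  [0,4] NP   <
    [0,1] "found" : S\PP
    [1,4] NP\(S\PP)   >
      [1,2] "here" : (NP\(S\PP))/S
      [2,4] S   <
        [2,3] "which" : S/PP
        [3,4] "sent" : S\(S/PP)
  [4,5] "slowly" : S\NP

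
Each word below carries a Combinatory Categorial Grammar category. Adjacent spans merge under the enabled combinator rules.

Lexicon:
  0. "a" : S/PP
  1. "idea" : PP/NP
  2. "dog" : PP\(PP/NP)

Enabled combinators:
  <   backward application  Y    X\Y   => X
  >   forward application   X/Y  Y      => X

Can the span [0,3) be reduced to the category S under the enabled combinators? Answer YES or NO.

YES

[0,3] S   >
  [0,1] "a" : S/PP
  [1,3] PP   <
    [1,2] "idea" : PP/NP
    [2,3] "dog" : PP\(PP/NP)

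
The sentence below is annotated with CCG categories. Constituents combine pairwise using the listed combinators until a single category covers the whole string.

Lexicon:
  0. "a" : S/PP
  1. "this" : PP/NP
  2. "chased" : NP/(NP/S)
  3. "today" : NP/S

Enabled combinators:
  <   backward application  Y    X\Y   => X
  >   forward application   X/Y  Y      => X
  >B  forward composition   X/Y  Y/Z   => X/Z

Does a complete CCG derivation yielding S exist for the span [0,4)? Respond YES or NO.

YES

[0,4] S   >
  [0,1] "a" : S/PP
  [1,4] PP   >
    [1,2] "this" : PP/NP
    [2,4] NP   >
      [2,3] "chased" : NP/(NP/S)
      [3,4] "today" : NP/S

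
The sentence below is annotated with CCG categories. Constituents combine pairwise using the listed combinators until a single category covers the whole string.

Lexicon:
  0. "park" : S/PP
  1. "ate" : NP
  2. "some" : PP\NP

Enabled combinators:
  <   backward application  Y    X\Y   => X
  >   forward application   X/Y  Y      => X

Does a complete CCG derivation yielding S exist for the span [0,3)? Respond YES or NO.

YES

[0,3] S   >
  [0,1] "park" : S/PP
  [1,3] PP   <
    [1,2] "ate" : NP
    [2,3] "some" : PP\NP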